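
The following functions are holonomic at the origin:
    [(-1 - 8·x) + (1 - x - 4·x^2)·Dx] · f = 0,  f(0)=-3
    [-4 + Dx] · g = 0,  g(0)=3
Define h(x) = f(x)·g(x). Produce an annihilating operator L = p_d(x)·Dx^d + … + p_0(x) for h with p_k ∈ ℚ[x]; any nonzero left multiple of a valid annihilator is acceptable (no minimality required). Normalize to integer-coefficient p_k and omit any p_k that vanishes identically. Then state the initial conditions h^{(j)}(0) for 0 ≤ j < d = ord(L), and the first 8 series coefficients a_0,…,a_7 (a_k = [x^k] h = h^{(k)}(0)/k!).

L = (5 + 4·x - 16·x^2) + (-1 + x + 4·x^2)·Dx  (order 1).
h: a_k = -9, -45, -153, -429, -1137, -14649/5, -7529, -674711/35, …
ICs: h(0) = -9.

f: a_k = -3, -3, -15, -27, -87, -195, -543, -1323, …
g: a_k = 3, 12, 24, 32, 32, 128/5, 256/15, 1024/105, …
Sym-product of L_f,L_g gives L₀ (≤ ord 1).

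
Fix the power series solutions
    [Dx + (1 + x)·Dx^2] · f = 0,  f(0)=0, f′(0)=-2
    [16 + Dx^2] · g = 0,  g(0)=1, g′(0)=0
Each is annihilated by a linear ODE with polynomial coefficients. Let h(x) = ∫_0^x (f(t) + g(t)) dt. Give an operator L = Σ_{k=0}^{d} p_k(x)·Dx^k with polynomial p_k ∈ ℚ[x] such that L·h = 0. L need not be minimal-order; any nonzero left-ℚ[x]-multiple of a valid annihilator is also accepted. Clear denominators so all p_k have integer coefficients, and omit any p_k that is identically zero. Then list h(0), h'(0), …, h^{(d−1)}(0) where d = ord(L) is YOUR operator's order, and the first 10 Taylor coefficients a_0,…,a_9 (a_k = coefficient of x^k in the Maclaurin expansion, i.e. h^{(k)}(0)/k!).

f: a_k = 0, -2, 1, -2/3, 1/2, -2/5, 1/3, -2/7, 1/4, -2/9, …
g: a_k = 1, 0, -8, 0, 32/3, 0, -256/45, 0, 512/315, 0, …
h₀=f+g: left-lcm gives L₀, ord ≤ 4.
∫: right-multiply L₀ by Dx.
L = (176 + 256·x + 128·x^2)·Dx^2 + (144 + 400·x + 384·x^2 + 128·x^3)·Dx^3 + (11 + 16·x + 8·x^2)·Dx^4 + (9 + 25·x + 24·x^2 + 8·x^3)·Dx^5  (order 5).
h: a_k = 0, 1, -1, -7/3, -1/6, 67/30, -1/15, -241/315, -1/28, 2363/11340, …
ICs: h(0) = 0, h′(0) = 1, h′′(0) = -2, h′′′(0) = -14, h′′′′(0) = -4.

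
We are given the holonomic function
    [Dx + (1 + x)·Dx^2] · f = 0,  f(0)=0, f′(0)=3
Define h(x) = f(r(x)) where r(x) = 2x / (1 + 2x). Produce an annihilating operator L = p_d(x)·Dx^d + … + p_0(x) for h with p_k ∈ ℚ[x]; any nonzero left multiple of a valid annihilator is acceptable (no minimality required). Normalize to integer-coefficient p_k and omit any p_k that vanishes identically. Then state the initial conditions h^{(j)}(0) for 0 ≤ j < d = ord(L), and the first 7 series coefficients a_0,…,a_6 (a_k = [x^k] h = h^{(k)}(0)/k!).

f: a_k = 0, 3, -3/2, 1, -3/4, 3/5, -1/2, …
Change of var in L_f (x↦r) gives L₀.
L = (6 + 16·x)·Dx + (1 + 6·x + 8·x^2)·Dx^2  (order 2).
h: a_k = 0, 6, -18, 56, -180, 2976/5, -2016, …
ICs: h(0) = 0, h′(0) = 6.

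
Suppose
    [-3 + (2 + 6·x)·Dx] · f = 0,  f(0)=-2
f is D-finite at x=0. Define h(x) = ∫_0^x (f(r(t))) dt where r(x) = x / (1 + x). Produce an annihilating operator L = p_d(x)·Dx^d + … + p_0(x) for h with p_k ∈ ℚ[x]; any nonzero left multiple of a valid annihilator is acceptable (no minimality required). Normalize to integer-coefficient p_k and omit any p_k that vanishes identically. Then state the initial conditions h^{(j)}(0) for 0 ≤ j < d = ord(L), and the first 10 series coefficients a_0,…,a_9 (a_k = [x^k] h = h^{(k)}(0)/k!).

L = -3·Dx + (2 + 10·x + 8·x^2)·Dx^2  (order 2).
h: a_k = 0, -2, -3/2, 7/4, -87/32, 1677/320, -3023/256, 106305/3584, -658335/8192, 11301055/49152, …
ICs: h(0) = 0, h′(0) = -2.

f: a_k = -2, -3, 9/4, -27/8, 405/64, -1701/128, 15309/512, -72171/1024, 2814669/16384, -14073345/32768, …
f∘r: x↦r, Dx↦Dx/r' in L_f ⇒ L₀.
∫: right-multiply L₀ by Dx.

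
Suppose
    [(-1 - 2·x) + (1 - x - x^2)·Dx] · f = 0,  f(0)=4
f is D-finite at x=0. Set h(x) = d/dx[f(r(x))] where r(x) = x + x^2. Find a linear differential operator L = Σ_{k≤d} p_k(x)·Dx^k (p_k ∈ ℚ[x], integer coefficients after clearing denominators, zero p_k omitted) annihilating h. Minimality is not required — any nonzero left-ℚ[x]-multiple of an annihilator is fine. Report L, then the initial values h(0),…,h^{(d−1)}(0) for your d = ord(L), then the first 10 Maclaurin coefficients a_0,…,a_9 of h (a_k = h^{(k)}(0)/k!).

f: a_k = 4, 4, 8, 12, 20, 32, 52, 84, 136, 220, …
f∘r: x↦r, Dx↦Dx/r' in L_f ⇒ L₀.
Derive L from L₀ (diff closure).
L = (6 + 24·x + 48·x^2 + 68·x^3 + 84·x^4 + 60·x^5 + 20·x^6) + (-1 - 3·x + 12·x^3 + 25·x^4 + 24·x^5 + 14·x^6 + 4·x^7)·Dx  (order 1).
h: a_k = 4, 24, 84, 256, 740, 2064, 5572, 14752, 38448, 98960, …
ICs: h(0) = 4.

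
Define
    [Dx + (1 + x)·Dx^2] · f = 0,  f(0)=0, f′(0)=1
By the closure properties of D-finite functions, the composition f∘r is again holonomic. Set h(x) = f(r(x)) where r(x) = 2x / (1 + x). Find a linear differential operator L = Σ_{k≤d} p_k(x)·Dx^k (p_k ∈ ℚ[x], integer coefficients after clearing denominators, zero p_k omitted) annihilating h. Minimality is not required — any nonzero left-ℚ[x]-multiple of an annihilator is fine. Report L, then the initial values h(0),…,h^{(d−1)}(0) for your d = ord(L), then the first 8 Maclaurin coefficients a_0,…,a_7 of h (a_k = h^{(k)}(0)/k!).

L = (4 + 6·x)·Dx + (1 + 4·x + 3·x^2)·Dx^2  (order 2).
h: a_k = 0, 2, -4, 26/3, -20, 242/5, -364/3, 2186/7, …
ICs: h(0) = 0, h′(0) = 2.

f: a_k = 0, 1, -1/2, 1/3, -1/4, 1/5, -1/6, 1/7, …
h₀=f(r): pull back L_f along r ⇒ L₀.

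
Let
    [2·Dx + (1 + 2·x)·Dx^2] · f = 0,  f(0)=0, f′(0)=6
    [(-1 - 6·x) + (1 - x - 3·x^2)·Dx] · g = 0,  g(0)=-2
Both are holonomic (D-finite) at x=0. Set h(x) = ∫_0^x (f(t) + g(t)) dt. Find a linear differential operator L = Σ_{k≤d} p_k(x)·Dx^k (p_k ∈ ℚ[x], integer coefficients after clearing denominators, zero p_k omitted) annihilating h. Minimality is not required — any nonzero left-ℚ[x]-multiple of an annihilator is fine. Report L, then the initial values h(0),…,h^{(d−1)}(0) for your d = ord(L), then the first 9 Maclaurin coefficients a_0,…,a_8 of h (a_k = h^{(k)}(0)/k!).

f: a_k = 0, 6, -6, 8, -12, 96/5, -32, 384/7, -96, …
g: a_k = -2, -2, -8, -14, -38, -80, -194, -434, -1016, …
h₀=f+g: left-lcm gives L₀, ord ≤ 3.
Integrate: L := L₀·Dx.
L = (-74 - 412·x - 948·x^2 - 864·x^3 - 648·x^4)·Dx^2 + (-17 - 212·x - 890·x^2 - 1644·x^3 - 1764·x^4 - 1080·x^5)·Dx^3 + (5 + 27·x + 33·x^2 - 68·x^3 - 276·x^4 - 396·x^5 - 216·x^6)·Dx^4  (order 4).
h: a_k = 0, -2, 2, -14/3, -3/2, -10, -152/15, -226/7, -1327/28, …
ICs: h(0) = 0, h′(0) = -2, h′′(0) = 4, h′′′(0) = -28.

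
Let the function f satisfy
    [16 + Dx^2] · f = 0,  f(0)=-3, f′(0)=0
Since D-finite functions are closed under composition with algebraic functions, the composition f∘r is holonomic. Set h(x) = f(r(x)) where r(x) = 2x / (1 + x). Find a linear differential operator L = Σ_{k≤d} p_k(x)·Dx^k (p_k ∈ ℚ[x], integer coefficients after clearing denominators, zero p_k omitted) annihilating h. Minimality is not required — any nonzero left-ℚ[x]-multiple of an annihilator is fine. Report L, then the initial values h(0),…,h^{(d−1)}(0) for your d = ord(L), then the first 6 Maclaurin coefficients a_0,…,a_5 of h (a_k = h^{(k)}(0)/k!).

L = 64 + (2 + 6·x + 6·x^2 + 2·x^3)·Dx + (1 + 4·x + 6·x^2 + 4·x^3 + x^4)·Dx^2  (order 2).
h: a_k = -3, 0, 96, -192, -224, 1664, …
ICs: h(0) = -3, h′(0) = 0.

f: a_k = -3, 0, 24, 0, -32, 0, …
h₀=f(r): pull back L_f along r ⇒ L₀.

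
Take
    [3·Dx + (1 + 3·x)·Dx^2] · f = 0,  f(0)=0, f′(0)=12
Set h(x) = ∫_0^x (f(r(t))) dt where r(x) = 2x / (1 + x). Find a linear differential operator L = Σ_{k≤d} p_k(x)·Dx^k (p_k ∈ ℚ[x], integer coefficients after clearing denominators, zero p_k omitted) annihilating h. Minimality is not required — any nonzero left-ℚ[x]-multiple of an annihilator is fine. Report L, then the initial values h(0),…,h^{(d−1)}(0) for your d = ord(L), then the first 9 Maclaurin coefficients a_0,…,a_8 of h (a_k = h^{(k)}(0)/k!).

f: a_k = 0, 12, -18, 36, -81, 972/5, -486, 8748/7, -6561/2, …
Substitute x→r, Dx→(1/r')Dx; clear ⇒ L₀.
h=∫h₀ ⇒ L = L₀·Dx.
L = (8 + 14·x)·Dx^2 + (1 + 8·x + 7·x^2)·Dx^3  (order 3).
h: a_k = 0, 0, 12, -32, 114, -480, 11204/5, -78432/7, 411771/7, …
ICs: h(0) = 0, h′(0) = 0, h′′(0) = 24.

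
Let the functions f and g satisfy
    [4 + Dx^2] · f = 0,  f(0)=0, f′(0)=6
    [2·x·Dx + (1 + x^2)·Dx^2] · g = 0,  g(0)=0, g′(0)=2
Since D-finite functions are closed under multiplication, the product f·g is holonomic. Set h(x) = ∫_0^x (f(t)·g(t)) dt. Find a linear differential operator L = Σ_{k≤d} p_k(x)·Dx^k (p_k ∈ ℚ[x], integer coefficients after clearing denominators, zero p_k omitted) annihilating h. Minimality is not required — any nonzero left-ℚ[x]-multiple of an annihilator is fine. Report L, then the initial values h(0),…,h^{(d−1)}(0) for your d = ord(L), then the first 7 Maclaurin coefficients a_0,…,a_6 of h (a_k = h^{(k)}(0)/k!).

f: a_k = 0, 6, 0, -4, 0, 4/5, 0, …
g: a_k = 0, 2, 0, -2/3, 0, 2/5, 0, …
Product ⇒ symmetric product L₀, ord ≤ 4.
h=∫₀ˣh₀: take L = L₀·Dx.
L = (160 + 464·x^2 + 464·x^4 + 256·x^6 + 64·x^8)·Dx + (96·x + 224·x^3 + 192·x^5 + 64·x^7)·Dx^2 + (60 + 188·x^2 + 216·x^4 + 128·x^6 + 32·x^8)·Dx^3 + (24·x + 56·x^3 + 48·x^5 + 16·x^7)·Dx^4 + (5 + 18·x^2 + 25·x^4 + 16·x^6 + 4·x^8)·Dx^5  (order 5).
h: a_k = 0, 0, 0, 4, 0, -12/5, 0, …
ICs: h(0) = 0, h′(0) = 0, h′′(0) = 0, h′′′(0) = 24, h′′′′(0) = 0.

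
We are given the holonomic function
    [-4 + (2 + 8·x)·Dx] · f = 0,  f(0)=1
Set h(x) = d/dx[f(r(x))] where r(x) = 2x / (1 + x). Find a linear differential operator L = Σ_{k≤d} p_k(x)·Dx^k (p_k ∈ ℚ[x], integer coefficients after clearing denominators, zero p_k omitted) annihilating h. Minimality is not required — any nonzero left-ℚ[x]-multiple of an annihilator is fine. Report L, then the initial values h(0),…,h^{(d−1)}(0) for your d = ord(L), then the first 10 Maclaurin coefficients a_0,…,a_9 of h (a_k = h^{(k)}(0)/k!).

f: a_k = 1, 2, -2, 4, -10, 28, -84, 264, -858, 2860, …
L₀ from L_f via x↦r, Dx↦r'^{-1}Dx.
h₀' ⇒ L via d/dx closure of L₀.
L = (-6 - 18·x) + (-1 - 10·x - 9·x^2)·Dx  (order 1).
h: a_k = 4, -24, 156, -1136, 8820, -70920, 582540, -4854240, 40872420, -346870520, …
ICs: h(0) = 4.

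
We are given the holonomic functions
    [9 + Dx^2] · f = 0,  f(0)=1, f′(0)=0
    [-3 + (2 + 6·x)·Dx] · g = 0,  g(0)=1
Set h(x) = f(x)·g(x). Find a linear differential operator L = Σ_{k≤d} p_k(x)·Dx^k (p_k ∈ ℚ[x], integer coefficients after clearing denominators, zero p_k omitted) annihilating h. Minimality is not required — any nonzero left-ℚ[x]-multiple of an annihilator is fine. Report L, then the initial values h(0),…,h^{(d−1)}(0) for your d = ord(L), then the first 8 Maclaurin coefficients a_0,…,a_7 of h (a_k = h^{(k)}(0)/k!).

L = (63 + 216·x + 324·x^2) + (-12 - 36·x)·Dx + (4 + 24·x + 36·x^2)·Dx^2  (order 2).
h: a_k = 1, 3/2, -45/8, -81/16, 675/128, 1053/256, -28269/5120, 97443/10240, …
ICs: h(0) = 1, h′(0) = 3/2.

f: a_k = 1, 0, -9/2, 0, 27/8, 0, -81/80, 0, …
g: a_k = 1, 3/2, -9/8, 27/16, -405/128, 1701/256, -15309/1024, 72171/2048, …
Product ⇒ symmetric product L₀, ord ≤ 2.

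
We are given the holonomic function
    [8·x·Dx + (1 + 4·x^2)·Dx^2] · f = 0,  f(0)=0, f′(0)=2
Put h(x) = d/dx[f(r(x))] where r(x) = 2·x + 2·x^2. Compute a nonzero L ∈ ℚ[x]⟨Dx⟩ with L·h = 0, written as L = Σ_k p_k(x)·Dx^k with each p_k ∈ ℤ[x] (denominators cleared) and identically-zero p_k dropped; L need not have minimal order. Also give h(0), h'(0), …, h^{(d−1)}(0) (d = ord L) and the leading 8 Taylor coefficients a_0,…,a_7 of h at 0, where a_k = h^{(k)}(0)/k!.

f: a_k = 0, 2, 0, -8/3, 0, 32/5, 0, -128/7, …
h₀=f(r): pull back L_f along r ⇒ L₀.
Differentiate: ansatz ord ≤ ord L₀ ⇒ L.
L = (-2 + 32·x + 128·x^2 + 192·x^3 + 96·x^4) + (1 + 2·x + 16·x^2 + 64·x^3 + 80·x^4 + 32·x^5)·Dx  (order 1).
h: a_k = 4, 8, -64, -256, 704, 6016, -2048, -114688, …
ICs: h(0) = 4.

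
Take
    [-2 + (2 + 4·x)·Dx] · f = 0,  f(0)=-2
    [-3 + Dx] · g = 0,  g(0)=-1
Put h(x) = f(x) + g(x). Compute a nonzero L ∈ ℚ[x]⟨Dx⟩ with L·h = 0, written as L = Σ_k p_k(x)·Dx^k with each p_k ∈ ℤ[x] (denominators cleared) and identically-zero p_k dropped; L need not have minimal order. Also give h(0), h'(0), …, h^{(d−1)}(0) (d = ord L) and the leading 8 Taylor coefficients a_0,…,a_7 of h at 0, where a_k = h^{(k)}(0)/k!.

f: a_k = -2, -2, 1, -1, 5/4, -7/4, 21/8, -33/8, …
g: a_k = -1, -3, -9/2, -9/2, -27/8, -81/40, -81/80, -243/560, …
Weyl lclm of L_f,L_g ⇒ L₀ (ord ≤ 2).
L = (6 + 9·x) + (-5 - 18·x - 18·x^2)·Dx + (1 + 5·x + 6·x^2)·Dx^2  (order 2).
h: a_k = -3, -5, -7/2, -11/2, -17/8, -151/40, 129/80, -2553/560, …
ICs: h(0) = -3, h′(0) = -5.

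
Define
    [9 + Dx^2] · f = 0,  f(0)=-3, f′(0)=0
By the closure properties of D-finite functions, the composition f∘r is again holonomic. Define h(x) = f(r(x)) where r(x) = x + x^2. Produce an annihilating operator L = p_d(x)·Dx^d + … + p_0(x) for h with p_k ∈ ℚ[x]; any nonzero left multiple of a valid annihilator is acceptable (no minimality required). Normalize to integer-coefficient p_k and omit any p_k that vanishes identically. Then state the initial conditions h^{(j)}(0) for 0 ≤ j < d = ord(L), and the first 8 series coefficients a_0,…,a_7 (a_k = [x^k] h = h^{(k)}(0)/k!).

f: a_k = -3, 0, 27/2, 0, -81/8, 0, 243/80, 0, …
Substitute x→r, Dx→(1/r')Dx; clear ⇒ L₀.
L = (9 + 54·x + 108·x^2 + 72·x^3) - 2·Dx + (1 + 2·x)·Dx^2  (order 2).
h: a_k = -3, 0, 27/2, 27, 27/8, -81/2, -4617/80, -891/40, …
ICs: h(0) = -3, h′(0) = 0.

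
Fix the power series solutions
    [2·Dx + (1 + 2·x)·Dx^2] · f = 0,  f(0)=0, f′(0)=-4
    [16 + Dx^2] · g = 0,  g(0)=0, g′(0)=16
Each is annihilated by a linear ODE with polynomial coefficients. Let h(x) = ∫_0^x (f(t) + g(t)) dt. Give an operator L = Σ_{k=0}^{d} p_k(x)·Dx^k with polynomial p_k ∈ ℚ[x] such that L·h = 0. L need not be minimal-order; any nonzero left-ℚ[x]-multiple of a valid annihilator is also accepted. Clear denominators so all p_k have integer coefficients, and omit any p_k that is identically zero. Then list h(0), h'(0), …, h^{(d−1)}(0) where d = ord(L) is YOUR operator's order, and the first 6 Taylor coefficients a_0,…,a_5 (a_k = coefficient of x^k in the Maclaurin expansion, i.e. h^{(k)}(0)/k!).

L = (160 + 256·x + 256·x^2)·Dx^2 + (48 + 224·x + 384·x^2 + 256·x^3)·Dx^3 + (10 + 16·x + 16·x^2)·Dx^4 + (3 + 14·x + 24·x^2 + 16·x^3)·Dx^5  (order 5).
h: a_k = 0, 0, 6, 4/3, -12, 8/5, …
ICs: h(0) = 0, h′(0) = 0, h′′(0) = 12, h′′′(0) = 8, h′′′′(0) = -288.

f: a_k = 0, -4, 4, -16/3, 8, -64/5, …
g: a_k = 0, 16, 0, -128/3, 0, 512/15, …
f+g: L₀ = lclm(L_f,L_g), ord ≤ 2+2.
∫: right-multiply L₀ by Dx.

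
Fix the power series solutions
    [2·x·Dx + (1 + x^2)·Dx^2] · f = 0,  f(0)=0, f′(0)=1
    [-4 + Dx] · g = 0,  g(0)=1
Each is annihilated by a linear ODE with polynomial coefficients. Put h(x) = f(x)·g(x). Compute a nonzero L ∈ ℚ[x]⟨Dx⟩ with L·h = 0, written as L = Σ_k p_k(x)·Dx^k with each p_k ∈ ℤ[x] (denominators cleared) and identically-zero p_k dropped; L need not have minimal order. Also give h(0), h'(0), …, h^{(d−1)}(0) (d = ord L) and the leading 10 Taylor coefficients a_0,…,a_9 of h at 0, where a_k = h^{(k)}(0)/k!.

f: a_k = 0, 1, 0, -1/3, 0, 1/5, 0, -1/7, 0, 1/9, …
g: a_k = 1, 4, 8, 32/3, 32/3, 128/15, 256/45, 1024/315, 512/315, 2048/2835, …
Sym-product of L_f,L_g gives L₀ (≤ ord 2).
L = (16 - 8·x + 16·x^2) + (-8 + 2·x - 8·x^2)·Dx + (1 + x^2)·Dx^2  (order 2).
h: a_k = 0, 1, 4, 23/3, 28/3, 41/5, 52/9, 377/105, 124/63, 157/189, …
ICs: h(0) = 0, h′(0) = 1.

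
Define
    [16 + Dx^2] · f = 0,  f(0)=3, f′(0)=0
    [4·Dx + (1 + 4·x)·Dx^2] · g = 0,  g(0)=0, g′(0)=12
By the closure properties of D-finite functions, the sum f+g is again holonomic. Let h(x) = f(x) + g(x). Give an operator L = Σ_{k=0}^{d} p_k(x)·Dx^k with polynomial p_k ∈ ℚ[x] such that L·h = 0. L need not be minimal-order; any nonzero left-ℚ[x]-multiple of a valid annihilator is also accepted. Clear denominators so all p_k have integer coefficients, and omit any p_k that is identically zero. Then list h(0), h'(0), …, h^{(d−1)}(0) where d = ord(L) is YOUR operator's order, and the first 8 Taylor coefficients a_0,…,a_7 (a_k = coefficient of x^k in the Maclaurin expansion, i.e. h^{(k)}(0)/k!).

L = (448 + 512·x + 1024·x^2)·Dx + (48 + 320·x + 768·x^2 + 1024·x^3)·Dx^2 + (28 + 32·x + 64·x^2)·Dx^3 + (3 + 20·x + 48·x^2 + 64·x^3)·Dx^4  (order 4).
h: a_k = 3, 12, -48, 64, -160, 3072/5, -30976/15, 49152/7, …
ICs: h(0) = 3, h′(0) = 12, h′′(0) = -96, h′′′(0) = 384.

f: a_k = 3, 0, -24, 0, 32, 0, -256/15, 0, …
g: a_k = 0, 12, -24, 64, -192, 3072/5, -2048, 49152/7, …
Weyl lclm of L_f,L_g ⇒ L₀ (ord ≤ 4).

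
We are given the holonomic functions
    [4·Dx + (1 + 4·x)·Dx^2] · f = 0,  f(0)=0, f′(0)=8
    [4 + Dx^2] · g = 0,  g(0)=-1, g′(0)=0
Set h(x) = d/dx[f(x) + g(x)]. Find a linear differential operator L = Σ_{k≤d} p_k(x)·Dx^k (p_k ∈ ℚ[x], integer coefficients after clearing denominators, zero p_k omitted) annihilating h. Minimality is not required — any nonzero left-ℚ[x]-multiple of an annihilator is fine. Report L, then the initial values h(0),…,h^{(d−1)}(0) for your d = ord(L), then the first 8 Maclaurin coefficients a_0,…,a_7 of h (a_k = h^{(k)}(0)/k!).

L = (400 + 128·x + 256·x^2) + (36 + 176·x + 192·x^2 + 256·x^3)·Dx + (100 + 32·x + 64·x^2)·Dx^2 + (9 + 44·x + 48·x^2 + 64·x^3)·Dx^3  (order 3).
h: a_k = 8, -28, 128, -1544/3, 2048, -122872/15, 32768, -41287696/315, …
ICs: h(0) = 8, h′(0) = -28, h′′(0) = 256.

f: a_k = 0, 8, -16, 128/3, -128, 2048/5, -4096/3, 32768/7, …
g: a_k = -1, 0, 2, 0, -2/3, 0, 4/45, 0, …
L₀ := lclm(L_f,L_g); ord L₀ ≤ 2+2.
h=h₀': d/dx-closure on L₀ ⇒ L.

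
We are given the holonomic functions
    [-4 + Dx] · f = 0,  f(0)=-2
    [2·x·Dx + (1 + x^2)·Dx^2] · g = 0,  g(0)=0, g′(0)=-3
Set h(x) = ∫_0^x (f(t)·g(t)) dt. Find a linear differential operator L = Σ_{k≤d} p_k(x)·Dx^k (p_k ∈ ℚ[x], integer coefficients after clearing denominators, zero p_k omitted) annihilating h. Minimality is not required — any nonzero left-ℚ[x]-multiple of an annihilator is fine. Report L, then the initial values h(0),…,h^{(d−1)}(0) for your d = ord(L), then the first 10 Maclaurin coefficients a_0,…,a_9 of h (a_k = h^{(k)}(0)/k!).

L = (16 - 8·x + 16·x^2)·Dx + (-8 + 2·x - 8·x^2)·Dx^2 + (1 + x^2)·Dx^3  (order 3).
h: a_k = 0, 0, 3, 8, 23/2, 56/5, 41/5, 104/21, 377/140, 248/189, …
ICs: h(0) = 0, h′(0) = 0, h′′(0) = 6.

f: a_k = -2, -8, -16, -64/3, -64/3, -256/15, -512/45, -2048/315, -1024/315, -4096/2835, …
g: a_k = 0, -3, 0, 1, 0, -3/5, 0, 3/7, 0, -1/3, …
L₀ := L_f ⊗_s L_g (sym. prod.), ord ≤ 2.
Integrate: L := L₀·Dx.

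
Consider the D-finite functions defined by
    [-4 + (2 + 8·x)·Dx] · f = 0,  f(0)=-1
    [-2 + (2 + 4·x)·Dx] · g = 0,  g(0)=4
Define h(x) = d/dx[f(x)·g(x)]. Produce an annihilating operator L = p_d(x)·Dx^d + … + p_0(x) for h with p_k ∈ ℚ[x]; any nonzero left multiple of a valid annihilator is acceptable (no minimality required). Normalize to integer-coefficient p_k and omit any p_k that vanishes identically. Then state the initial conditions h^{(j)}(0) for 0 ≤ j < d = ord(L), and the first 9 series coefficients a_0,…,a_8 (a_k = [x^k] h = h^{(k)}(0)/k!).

f: a_k = -1, -2, 2, -4, 10, -28, 84, -264, 858, …
g: a_k = 4, 4, -2, 2, -5/2, 7/2, -21/4, 33/4, -429/32, …
L₀ := L_f ⊗_s L_g (sym. prod.), ord ≤ 1.
h=h₀': d/dx-closure on L₀ ⇒ L.
L = -1 + (-3 - 26·x - 72·x^2 - 64·x^3)·Dx  (order 1).
h: a_k = -12, 4, -18, 74, -585/2, 2271/2, -17493/4, 67181/4, -2063529/32, …
ICs: h(0) = -12.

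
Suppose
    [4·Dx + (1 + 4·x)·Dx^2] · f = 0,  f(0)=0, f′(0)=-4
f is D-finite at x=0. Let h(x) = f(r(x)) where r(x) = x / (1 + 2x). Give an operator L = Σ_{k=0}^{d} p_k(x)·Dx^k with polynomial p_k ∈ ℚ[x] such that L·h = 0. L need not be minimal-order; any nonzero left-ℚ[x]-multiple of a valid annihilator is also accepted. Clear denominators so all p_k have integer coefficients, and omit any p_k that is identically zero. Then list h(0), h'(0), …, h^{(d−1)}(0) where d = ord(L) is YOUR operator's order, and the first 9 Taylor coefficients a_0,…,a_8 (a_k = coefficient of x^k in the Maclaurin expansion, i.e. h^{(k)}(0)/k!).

L = (8 + 24·x)·Dx + (1 + 8·x + 12·x^2)·Dx^2  (order 2).
h: a_k = 0, -4, 16, -208/3, 320, -7744/5, 23296/3, -279808/7, 209920, …
ICs: h(0) = 0, h′(0) = -4.

f: a_k = 0, -4, 8, -64/3, 64, -1024/5, 2048/3, -16384/7, 8192, …
f∘r: x↦r, Dx↦Dx/r' in L_f ⇒ L₀.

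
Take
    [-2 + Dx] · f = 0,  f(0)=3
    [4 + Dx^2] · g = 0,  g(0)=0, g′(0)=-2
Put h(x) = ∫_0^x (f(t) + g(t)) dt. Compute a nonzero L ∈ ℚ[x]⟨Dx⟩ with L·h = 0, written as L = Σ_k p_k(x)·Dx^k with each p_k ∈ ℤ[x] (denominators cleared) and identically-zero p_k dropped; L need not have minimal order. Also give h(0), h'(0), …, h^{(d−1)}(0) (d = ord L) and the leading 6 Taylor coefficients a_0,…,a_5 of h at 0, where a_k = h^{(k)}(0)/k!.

f: a_k = 3, 6, 6, 4, 2, 4/5, …
g: a_k = 0, -2, 0, 4/3, 0, -4/15, …
f+g: L₀ = lclm(L_f,L_g), ord ≤ 1+2.
Integrate: L := L₀·Dx.
L = -8·Dx + 4·Dx^2 - 2·Dx^3 + Dx^4  (order 4).
h: a_k = 0, 3, 2, 2, 4/3, 2/5, …
ICs: h(0) = 0, h′(0) = 3, h′′(0) = 4, h′′′(0) = 12.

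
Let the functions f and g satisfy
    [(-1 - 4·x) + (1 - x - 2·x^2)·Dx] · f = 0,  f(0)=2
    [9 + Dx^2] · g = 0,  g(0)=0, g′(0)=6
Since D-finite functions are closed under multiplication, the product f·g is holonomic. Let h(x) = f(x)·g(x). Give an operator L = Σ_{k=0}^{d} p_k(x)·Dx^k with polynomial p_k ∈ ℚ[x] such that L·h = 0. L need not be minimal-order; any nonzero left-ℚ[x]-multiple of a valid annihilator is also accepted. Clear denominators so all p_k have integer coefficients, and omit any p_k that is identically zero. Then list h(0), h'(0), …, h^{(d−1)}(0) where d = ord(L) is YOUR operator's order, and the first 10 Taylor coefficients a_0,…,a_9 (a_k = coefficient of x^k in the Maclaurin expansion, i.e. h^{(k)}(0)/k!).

f: a_k = 2, 2, 6, 10, 22, 42, 86, 170, 342, 682, …
g: a_k = 0, 6, 0, -9, 0, 81/20, 0, -243/280, 0, 243/2240, …
Product ⇒ symmetric product L₀, ord ≤ 2.
L = (-5 + 9·x + 18·x^2) + (2 + 8·x)·Dx + (-1 + x + 2·x^2)·Dx^2  (order 2).
h: a_k = 0, 12, 12, 18, 42, 861/10, 1701/10, 47679/140, 95307/140, 1525563/1120, …
ICs: h(0) = 0, h′(0) = 12.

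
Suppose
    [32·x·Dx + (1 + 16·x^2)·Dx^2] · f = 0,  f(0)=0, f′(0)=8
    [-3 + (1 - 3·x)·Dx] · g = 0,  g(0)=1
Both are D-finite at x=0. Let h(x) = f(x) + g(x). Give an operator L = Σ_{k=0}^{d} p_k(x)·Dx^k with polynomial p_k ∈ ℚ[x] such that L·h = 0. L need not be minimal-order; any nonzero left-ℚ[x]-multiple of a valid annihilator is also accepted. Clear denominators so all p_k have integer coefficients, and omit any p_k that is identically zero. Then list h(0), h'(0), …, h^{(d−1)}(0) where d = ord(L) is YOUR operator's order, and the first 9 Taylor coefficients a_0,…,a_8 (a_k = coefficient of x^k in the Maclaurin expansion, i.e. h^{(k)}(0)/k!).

L = (96 - 1152·x - 4608·x^2)·Dx + (-43 + 96·x - 240·x^2 - 4608·x^3)·Dx^2 + (3 + 7·x + 112·x^3 - 768·x^4)·Dx^3  (order 3).
h: a_k = 1, 11, 9, -47/3, 81, 3263/5, 729, -17459/7, 6561, …
ICs: h(0) = 1, h′(0) = 11, h′′(0) = 18.

f: a_k = 0, 8, 0, -128/3, 0, 2048/5, 0, -32768/7, 0, …
g: a_k = 1, 3, 9, 27, 81, 243, 729, 2187, 6561, …
L₀ := lclm(L_f,L_g); ord L₀ ≤ 2+1.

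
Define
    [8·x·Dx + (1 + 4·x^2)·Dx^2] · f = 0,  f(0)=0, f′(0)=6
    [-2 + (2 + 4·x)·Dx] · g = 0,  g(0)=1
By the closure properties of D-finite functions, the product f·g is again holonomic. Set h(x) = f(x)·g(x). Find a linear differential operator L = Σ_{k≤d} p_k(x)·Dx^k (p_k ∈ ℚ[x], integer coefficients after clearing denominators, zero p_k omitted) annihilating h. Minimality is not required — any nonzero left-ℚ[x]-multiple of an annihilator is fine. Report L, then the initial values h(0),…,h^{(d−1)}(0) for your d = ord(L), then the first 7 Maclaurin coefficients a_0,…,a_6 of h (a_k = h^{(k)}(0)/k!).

L = (3 - 8·x - 4·x^2) + (-2 + 4·x + 24·x^2 + 16·x^3)·Dx + (1 + 4·x + 8·x^2 + 16·x^3 + 16·x^4)·Dx^2  (order 2).
h: a_k = 0, 6, 6, -11, -5, 389/20, 409/20, …
ICs: h(0) = 0, h′(0) = 6.

f: a_k = 0, 6, 0, -8, 0, 96/5, 0, …
g: a_k = 1, 1, -1/2, 1/2, -5/8, 7/8, -21/16, …
L₀ := L_f ⊗_s L_g (sym. prod.), ord ≤ 2.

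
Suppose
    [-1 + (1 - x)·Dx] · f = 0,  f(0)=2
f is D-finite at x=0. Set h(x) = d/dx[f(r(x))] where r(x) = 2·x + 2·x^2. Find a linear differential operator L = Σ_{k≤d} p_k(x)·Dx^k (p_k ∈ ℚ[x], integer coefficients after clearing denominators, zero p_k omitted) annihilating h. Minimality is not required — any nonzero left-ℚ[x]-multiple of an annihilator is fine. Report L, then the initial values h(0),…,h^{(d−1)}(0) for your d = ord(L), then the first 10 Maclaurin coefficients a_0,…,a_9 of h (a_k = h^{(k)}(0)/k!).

L = (6 + 12·x + 12·x^2) + (-1 + 6·x^2 + 4·x^3)·Dx  (order 1).
h: a_k = 4, 24, 96, 352, 1200, 3936, 12544, 39168, 120384, 365440, …
ICs: h(0) = 4.

f: a_k = 2, 2, 2, 2, 2, 2, 2, 2, 2, 2, …
h₀=f(r): pull back L_f along r ⇒ L₀.
h₀' ⇒ L via d/dx closure of L₀.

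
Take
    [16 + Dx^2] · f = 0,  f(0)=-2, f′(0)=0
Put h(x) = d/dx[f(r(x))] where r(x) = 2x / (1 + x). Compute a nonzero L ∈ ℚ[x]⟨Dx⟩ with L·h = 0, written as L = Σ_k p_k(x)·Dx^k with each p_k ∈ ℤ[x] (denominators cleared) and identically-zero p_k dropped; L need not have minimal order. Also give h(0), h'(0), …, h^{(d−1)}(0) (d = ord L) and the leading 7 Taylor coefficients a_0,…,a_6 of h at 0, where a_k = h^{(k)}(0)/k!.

L = (70 + 12·x + 6·x^2) + (6 + 18·x + 18·x^2 + 6·x^3)·Dx + (1 + 4·x + 6·x^2 + 4·x^3 + x^4)·Dx^2  (order 2).
h: a_k = 0, 128, -384, -1792/3, 16640/3, -212864/15, 72576/5, …
ICs: h(0) = 0, h′(0) = 128.

f: a_k = -2, 0, 16, 0, -64/3, 0, 512/45, …
Change of var in L_f (x↦r) gives L₀.
h₀' ⇒ L via d/dx closure of L₀.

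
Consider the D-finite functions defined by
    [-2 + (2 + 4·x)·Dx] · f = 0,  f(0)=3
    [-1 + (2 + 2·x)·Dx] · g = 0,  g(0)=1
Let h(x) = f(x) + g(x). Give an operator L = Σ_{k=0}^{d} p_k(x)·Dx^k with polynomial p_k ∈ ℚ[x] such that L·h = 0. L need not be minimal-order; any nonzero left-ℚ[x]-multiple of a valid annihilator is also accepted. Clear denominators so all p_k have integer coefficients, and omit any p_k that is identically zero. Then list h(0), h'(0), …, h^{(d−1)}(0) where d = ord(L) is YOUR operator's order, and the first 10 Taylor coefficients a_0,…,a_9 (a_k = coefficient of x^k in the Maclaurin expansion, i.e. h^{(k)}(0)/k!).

f: a_k = 3, 3, -3/2, 3/2, -15/8, 21/8, -63/16, 99/16, -1287/128, 2145/128, …
g: a_k = 1, 1/2, -1/8, 1/16, -5/128, 7/256, -21/1024, 33/2048, -429/32768, 715/65536, …
f+g: L₀ = lclm(L_f,L_g), ord ≤ 1+1.
L = -1 + (3 + 4·x)·Dx + (2 + 6·x + 4·x^2)·Dx^2  (order 2).
h: a_k = 4, 7/2, -13/8, 25/16, -245/128, 679/256, -4053/1024, 12705/2048, -329901/32768, 1098955/65536, …
ICs: h(0) = 4, h′(0) = 7/2.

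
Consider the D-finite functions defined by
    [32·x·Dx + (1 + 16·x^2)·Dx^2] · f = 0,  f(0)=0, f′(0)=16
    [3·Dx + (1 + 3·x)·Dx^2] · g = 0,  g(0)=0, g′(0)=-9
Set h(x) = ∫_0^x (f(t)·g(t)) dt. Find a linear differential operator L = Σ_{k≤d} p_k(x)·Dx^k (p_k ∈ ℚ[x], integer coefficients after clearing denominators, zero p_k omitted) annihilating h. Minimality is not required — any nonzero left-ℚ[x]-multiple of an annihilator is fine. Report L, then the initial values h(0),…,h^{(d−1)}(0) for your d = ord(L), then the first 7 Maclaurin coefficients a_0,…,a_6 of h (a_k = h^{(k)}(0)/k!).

f: a_k = 0, 16, 0, -256/3, 0, 4096/5, 0, …
g: a_k = 0, -9, 27/2, -27, 243/4, -729/5, 729/2, …
Product ⇒ symmetric product L₀, ord ≤ 4.
Integrate: L := L₀·Dx.
L = (15744 + 89280·x + 811008·x^2 + 5299200·x^3 + 13271040·x^4 + 17252352·x^5 + 21233664·x^7)·Dx^2 + (4258 + 91200·x + 775488·x^2 + 4635648·x^3 + 18247680·x^4 + 41140224·x^5 + 46448640·x^6 + 21233664·x^7 + 74317824·x^8)·Dx^3 + (492 + 12548·x + 131328·x^2 + 747968·x^3 + 3219456·x^4 + 10146816·x^5 + 21233664·x^6 + 24920064·x^7 + 21233664·x^8 + 42467328·x^9)·Dx^4 + (73 + 822·x + 6161·x^2 + 34944·x^3 + 151168·x^4 + 500736·x^5 + 1322496·x^6 + 2654208·x^7 + 3244032·x^8 + 3538944·x^9 + 5308416·x^10)·Dx^5  (order 5).
h: a_k = 0, 0, 0, -48, 54, 336/5, -30, …
ICs: h(0) = 0, h′(0) = 0, h′′(0) = 0, h′′′(0) = -288, h′′′′(0) = 1296.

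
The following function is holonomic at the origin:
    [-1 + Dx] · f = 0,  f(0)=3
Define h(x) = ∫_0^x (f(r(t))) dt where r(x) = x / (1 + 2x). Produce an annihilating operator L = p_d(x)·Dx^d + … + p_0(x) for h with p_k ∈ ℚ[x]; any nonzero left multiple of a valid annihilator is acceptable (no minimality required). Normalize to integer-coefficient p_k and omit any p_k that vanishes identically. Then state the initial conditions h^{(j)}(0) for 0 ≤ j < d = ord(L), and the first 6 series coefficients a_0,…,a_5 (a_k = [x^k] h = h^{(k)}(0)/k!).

L = -Dx + (1 + 4·x + 4·x^2)·Dx^2  (order 2).
h: a_k = 0, 3, 3/2, -3/2, 13/8, -71/40, …
ICs: h(0) = 0, h′(0) = 3.

f: a_k = 3, 3, 3/2, 1/2, 1/8, 1/40, …
Substitute x→r, Dx→(1/r')Dx; clear ⇒ L₀.
h=∫₀ˣh₀: take L = L₀·Dx.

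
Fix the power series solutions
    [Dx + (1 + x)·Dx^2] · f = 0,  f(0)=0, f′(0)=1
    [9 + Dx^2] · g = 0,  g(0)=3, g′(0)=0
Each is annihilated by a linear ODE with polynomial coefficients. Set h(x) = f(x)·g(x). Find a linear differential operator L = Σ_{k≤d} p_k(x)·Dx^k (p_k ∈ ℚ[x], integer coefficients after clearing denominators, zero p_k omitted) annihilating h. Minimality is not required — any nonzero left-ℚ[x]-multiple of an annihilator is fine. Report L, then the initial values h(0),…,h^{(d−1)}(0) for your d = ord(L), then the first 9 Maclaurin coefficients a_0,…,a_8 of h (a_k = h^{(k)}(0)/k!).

f: a_k = 0, 1, -1/2, 1/3, -1/4, 1/5, -1/6, 1/7, -1/8, …
g: a_k = 3, 0, -27/2, 0, 81/8, 0, -243/80, 0, 2187/4480, …
Product ⇒ symmetric product L₀, ord ≤ 4.
L = (2493 + 10854·x + 17091·x^2 + 11664·x^3 + 2916·x^4) + (612 + 1908·x + 1944·x^2 + 648·x^3)·Dx + (592 + 2484·x + 3834·x^2 + 2592·x^3 + 648·x^4)·Dx^2 + (68 + 212·x + 216·x^2 + 72·x^3)·Dx^3 + (35 + 142·x + 215·x^2 + 144·x^3 + 36·x^4)·Dx^4  (order 4).
h: a_k = 0, 3, -3/2, -25/2, 6, 249/40, -35/16, -1083/560, 69/80, …
ICs: h(0) = 0, h′(0) = 3, h′′(0) = -3, h′′′(0) = -75.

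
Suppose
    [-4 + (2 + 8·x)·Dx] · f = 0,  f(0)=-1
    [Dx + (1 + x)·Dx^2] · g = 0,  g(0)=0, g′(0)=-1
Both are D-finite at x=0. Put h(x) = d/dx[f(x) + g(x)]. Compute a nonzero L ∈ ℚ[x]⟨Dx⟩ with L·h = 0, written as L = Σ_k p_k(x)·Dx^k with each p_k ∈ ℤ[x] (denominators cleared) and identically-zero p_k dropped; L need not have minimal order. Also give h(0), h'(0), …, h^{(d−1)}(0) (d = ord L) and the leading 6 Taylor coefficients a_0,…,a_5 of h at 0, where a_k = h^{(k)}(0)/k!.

f: a_k = -1, -2, 2, -4, 10, -28, …
g: a_k = 0, -1, 1/2, -1/3, 1/4, -1/5, …
Sum ⇒ L₀ = lclm(L_f,L_g) in ℚ(x)⟨Dx⟩.
h=h₀': d/dx-closure on L₀ ⇒ L.
L = (-8 + 4·x) + (-10 - 8·x + 20·x^2)·Dx + (-1 - 3·x + 6·x^2 + 8·x^3)·Dx^2  (order 2).
h: a_k = -3, 5, -13, 41, -141, 505, …
ICs: h(0) = -3, h′(0) = 5.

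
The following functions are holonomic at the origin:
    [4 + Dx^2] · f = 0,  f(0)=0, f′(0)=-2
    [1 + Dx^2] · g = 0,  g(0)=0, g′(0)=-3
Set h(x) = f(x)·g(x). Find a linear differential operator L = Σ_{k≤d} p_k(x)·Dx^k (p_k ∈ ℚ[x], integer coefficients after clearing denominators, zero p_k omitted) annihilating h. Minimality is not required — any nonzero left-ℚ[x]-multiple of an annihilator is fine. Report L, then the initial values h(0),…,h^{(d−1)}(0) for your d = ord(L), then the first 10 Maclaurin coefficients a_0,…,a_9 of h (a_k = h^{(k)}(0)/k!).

L = 9 + 10·Dx^2 + Dx^4  (order 4).
h: a_k = 0, 0, 6, 0, -5, 0, 91/60, 0, -41/168, 0, …
ICs: h(0) = 0, h′(0) = 0, h′′(0) = 12, h′′′(0) = 0.

f: a_k = 0, -2, 0, 4/3, 0, -4/15, 0, 8/315, 0, -4/2835, …
g: a_k = 0, -3, 0, 1/2, 0, -1/40, 0, 1/1680, 0, -1/120960, …
Sym-product of L_f,L_g gives L₀ (≤ ord 4).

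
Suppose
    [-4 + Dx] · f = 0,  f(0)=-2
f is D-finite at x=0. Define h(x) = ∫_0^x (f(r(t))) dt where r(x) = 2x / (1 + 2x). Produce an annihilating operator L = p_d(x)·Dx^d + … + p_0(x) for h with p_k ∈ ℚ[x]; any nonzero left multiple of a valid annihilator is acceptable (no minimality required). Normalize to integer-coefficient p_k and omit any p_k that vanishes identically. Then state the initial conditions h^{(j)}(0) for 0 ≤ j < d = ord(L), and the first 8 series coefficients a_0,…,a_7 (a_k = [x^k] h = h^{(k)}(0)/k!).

L = -8·Dx + (1 + 4·x + 4·x^2)·Dx^2  (order 2).
h: a_k = 0, -2, -8, -32/3, 16/3, 128/15, -896/45, 5632/315, …
ICs: h(0) = 0, h′(0) = -2.

f: a_k = -2, -8, -16, -64/3, -64/3, -256/15, -512/45, -2048/315, …
L₀ from L_f via x↦r, Dx↦r'^{-1}Dx.
h=∫₀ˣh₀: take L = L₀·Dx.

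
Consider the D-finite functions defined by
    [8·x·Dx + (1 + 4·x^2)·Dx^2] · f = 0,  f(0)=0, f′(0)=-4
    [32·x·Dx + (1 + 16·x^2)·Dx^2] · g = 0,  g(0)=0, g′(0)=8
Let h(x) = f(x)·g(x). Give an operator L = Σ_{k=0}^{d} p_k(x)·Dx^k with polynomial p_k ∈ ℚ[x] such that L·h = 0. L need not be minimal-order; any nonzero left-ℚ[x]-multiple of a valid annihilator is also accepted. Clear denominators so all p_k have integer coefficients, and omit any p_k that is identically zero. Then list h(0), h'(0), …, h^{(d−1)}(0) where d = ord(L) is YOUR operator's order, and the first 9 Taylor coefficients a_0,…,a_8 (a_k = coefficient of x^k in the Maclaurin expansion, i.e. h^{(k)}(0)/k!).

L = (-1536·x - 51200·x^3 - 262144·x^5 + 655360·x^7 + 6291456·x^9)·Dx + (-80 - 6592·x^2 - 92160·x^4 - 229376·x^6 + 2293760·x^8 + 9437184·x^10)·Dx^2 + (-160·x - 4480·x^3 - 30720·x^5 + 69632·x^7 + 1310720·x^9 + 3145728·x^11)·Dx^3 + (-1 - 40·x^2 - 464·x^4 + 29696·x^8 + 163840·x^10 + 262144·x^12)·Dx^4  (order 4).
h: a_k = 0, 0, -32, 0, 640/3, 0, -88576/45, 0, 456704/21, …
ICs: h(0) = 0, h′(0) = 0, h′′(0) = -64, h′′′(0) = 0.

f: a_k = 0, -4, 0, 16/3, 0, -64/5, 0, 256/7, 0, …
g: a_k = 0, 8, 0, -128/3, 0, 2048/5, 0, -32768/7, 0, …
L₀ := L_f ⊗_s L_g (sym. prod.), ord ≤ 4.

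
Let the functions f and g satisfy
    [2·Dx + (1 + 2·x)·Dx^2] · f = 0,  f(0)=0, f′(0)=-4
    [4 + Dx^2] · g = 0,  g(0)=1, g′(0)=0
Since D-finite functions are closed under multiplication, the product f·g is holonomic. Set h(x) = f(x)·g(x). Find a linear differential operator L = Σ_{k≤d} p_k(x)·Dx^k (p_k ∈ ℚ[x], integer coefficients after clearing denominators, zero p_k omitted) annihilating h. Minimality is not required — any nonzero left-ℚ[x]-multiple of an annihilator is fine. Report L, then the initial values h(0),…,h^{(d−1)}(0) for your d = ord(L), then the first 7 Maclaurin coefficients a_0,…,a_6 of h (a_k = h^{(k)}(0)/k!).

f: a_k = 0, -4, 4, -16/3, 8, -64/5, 64/3, …
g: a_k = 1, 0, -2, 0, 2/3, 0, -4/45, …
L₀ := L_f ⊗_s L_g (sym. prod.), ord ≤ 4.
L = (-48 + 192·x + 1216·x^2 + 2048·x^3 + 1024·x^4) + (32 + 320·x + 768·x^2 + 512·x^3)·Dx + (160·x + 672·x^2 + 1024·x^3 + 512·x^4)·Dx^2 + (8 + 80·x + 192·x^2 + 128·x^3)·Dx^3 + (3 + 28·x + 92·x^2 + 128·x^3 + 64·x^4)·Dx^4  (order 4).
h: a_k = 0, -4, 4, 8/3, 0, -24/5, 8, …
ICs: h(0) = 0, h′(0) = -4, h′′(0) = 8, h′′′(0) = 16.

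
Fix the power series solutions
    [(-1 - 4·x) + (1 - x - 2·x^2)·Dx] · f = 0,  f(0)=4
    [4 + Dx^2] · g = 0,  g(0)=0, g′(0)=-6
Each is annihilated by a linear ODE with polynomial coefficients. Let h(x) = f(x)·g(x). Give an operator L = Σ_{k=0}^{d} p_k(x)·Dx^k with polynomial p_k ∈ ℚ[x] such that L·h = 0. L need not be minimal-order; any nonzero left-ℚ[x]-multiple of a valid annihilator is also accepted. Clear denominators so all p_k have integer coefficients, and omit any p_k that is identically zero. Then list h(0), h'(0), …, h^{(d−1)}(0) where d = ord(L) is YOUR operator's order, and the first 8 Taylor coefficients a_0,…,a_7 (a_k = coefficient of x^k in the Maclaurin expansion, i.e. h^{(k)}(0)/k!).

f: a_k = 4, 4, 12, 20, 44, 84, 172, 340, …
g: a_k = 0, -6, 0, 4, 0, -4/5, 0, 8/105, …
Product ⇒ symmetric product L₀, ord ≤ 2.
L = (4·x + 8·x^2) + (2 + 8·x)·Dx + (-1 + x + 2·x^2)·Dx^2  (order 2).
h: a_k = 0, -24, -24, -56, -104, -1096/5, -2136/5, -90856/105, …
ICs: h(0) = 0, h′(0) = -24.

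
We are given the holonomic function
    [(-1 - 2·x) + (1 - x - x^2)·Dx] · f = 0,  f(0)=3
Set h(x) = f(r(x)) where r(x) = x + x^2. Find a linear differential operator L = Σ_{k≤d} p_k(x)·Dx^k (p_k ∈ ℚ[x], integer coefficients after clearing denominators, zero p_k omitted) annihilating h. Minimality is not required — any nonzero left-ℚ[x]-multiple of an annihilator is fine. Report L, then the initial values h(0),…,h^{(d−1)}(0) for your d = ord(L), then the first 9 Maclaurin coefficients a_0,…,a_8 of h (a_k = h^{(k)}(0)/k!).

f: a_k = 3, 3, 6, 9, 15, 24, 39, 63, 102, …
f∘r: x↦r, Dx↦Dx/r' in L_f ⇒ L₀.
L = (1 + 4·x + 6·x^2 + 4·x^3) + (-1 + x + 2·x^2 + 2·x^3 + x^4)·Dx  (order 1).
h: a_k = 3, 3, 9, 21, 48, 111, 258, 597, 1383, …
ICs: h(0) = 3.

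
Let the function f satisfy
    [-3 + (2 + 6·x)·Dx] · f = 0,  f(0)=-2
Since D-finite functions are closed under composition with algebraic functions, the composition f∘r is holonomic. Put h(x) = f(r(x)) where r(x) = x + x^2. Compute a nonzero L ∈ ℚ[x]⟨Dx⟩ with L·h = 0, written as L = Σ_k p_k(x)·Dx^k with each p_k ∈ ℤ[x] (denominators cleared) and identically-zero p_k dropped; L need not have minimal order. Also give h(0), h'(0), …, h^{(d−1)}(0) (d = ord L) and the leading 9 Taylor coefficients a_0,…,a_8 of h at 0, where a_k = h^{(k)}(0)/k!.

f: a_k = -2, -3, 9/4, -27/8, 405/64, -1701/128, 15309/512, -72171/1024, 2814669/16384, …
Change of var in L_f (x↦r) gives L₀.
L = (-3 - 6·x) + (2 + 6·x + 6·x^2)·Dx  (order 1).
h: a_k = -2, -3, -3/4, 9/8, -99/64, 243/128, -999/512, 1377/1024, 6237/16384, …
ICs: h(0) = -2.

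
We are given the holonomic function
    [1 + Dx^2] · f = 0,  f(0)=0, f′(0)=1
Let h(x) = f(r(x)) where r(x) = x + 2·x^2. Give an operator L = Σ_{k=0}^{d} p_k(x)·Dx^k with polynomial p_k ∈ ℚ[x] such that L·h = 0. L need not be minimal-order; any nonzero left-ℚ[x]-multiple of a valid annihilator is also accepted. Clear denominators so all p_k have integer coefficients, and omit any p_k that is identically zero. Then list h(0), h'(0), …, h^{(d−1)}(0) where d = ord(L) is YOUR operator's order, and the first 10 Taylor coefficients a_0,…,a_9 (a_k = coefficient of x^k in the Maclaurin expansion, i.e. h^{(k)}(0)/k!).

L = (1 + 12·x + 48·x^2 + 64·x^3) - 4·Dx + (1 + 4·x)·Dx^2  (order 2).
h: a_k = 0, 1, 2, -1/6, -1, -239/120, -5/4, 1679/5040, 239/360, 235873/362880, …
ICs: h(0) = 0, h′(0) = 1.

f: a_k = 0, 1, 0, -1/6, 0, 1/120, 0, -1/5040, 0, 1/362880, …
Change of var in L_f (x↦r) gives L₀.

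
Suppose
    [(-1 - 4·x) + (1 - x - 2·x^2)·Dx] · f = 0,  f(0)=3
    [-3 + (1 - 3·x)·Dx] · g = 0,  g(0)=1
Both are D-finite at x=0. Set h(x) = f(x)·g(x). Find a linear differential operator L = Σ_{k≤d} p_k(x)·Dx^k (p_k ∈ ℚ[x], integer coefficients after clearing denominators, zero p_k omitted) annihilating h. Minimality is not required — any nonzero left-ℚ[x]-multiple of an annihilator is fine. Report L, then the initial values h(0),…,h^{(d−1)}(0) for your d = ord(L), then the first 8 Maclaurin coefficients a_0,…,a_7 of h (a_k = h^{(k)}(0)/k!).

L = (-4 + 2·x + 18·x^2) + (1 - 4·x + x^2 + 6·x^3)·Dx  (order 1).
h: a_k = 3, 12, 45, 150, 483, 1512, 4665, 14250, …
ICs: h(0) = 3.

f: a_k = 3, 3, 9, 15, 33, 63, 129, 255, …
g: a_k = 1, 3, 9, 27, 81, 243, 729, 2187, …
h₀=f·g: eliminate ⇒ L₀, order ≤ 1·1.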